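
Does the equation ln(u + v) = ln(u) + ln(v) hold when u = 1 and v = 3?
Fails

Substituting u = 1, v = 3:

LHS = ln(1 + 3) = ln(4) ≈ 1.386
RHS = ln(1) + ln(3) = ln(3) ≈ 1.099

LHS ≠ RHS, so the equation does not hold at this point.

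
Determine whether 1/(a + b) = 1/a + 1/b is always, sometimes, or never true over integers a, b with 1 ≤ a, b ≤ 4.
Never true

The claim fails for every pair in the range. For instance at (a, b) = (2, 2): LHS = 1/4, RHS = 1.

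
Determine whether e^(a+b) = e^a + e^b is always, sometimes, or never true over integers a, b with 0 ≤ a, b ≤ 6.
Never true

The claim fails for every pair in the range. For instance at (a, b) = (3, 6): LHS = e^9 ≈ 8103, RHS = e^3 + e^6 ≈ 423.5.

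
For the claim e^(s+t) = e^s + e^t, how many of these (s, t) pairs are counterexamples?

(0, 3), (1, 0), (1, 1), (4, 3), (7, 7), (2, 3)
Testing each pair:
(0, 3): LHS = e^3 ≈ 20.09, RHS = 1 + e^3 ≈ 21.09 → counterexample
(1, 0): LHS = e ≈ 2.718, RHS = 1 + e ≈ 3.718 → counterexample
(1, 1): LHS = e^2 ≈ 7.389, RHS = 2·e ≈ 5.437 → counterexample
(4, 3): LHS = e^7 ≈ 1097, RHS = e^3 + e^4 ≈ 74.68 → counterexample
(7, 7): LHS = e^14 ≈ 1202604.3, RHS = 2·e^7 ≈ 2193 → counterexample
(2, 3): LHS = e^5 ≈ 148.4, RHS = e^2 + e^3 ≈ 27.47 → counterexample

That makes 6 counterexamples.

Answer: 6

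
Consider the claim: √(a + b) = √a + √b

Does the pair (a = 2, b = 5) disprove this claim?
Yes

Substituting a = 2, b = 5:
LHS = √(2 + 5) = √(7) ≈ 2.646
RHS = √2 + √5 = √(2) + √(5) ≈ 3.65

Since LHS ≠ RHS, this pair disproves the claim.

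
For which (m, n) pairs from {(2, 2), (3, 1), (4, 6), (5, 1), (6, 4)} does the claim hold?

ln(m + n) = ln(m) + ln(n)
(2, 2)

Testing each pair:
(2, 2): LHS = ln(4) ≈ 1.386, RHS = 2·ln(2) ≈ 1.386 → holds
(3, 1): LHS = ln(4) ≈ 1.386, RHS = ln(3) ≈ 1.099 → fails
(4, 6): LHS = ln(10) ≈ 2.303, RHS = ln(4) + ln(6) ≈ 3.178 → fails
(5, 1): LHS = ln(6) ≈ 1.792, RHS = ln(5) ≈ 1.609 → fails
(6, 4): LHS = ln(10) ≈ 2.303, RHS = ln(4) + ln(6) ≈ 3.178 → fails

1 of 5 pairs satisfies the claim.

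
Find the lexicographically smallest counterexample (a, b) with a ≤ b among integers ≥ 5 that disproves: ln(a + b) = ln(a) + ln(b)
(a, b) = (5, 5)

Substituting (5, 5) into the claim:
LHS = ln(5 + 5) = ln(10) ≈ 2.303
RHS = ln(5) + ln(5) = 2·ln(5) ≈ 3.219

Since LHS ≠ RHS, this pair disproves the claim, and no lexicographically smaller pair (a ≤ b, integers ≥ 5) does.

For instance (6, 11) is also a counterexample (LHS = ln(17) ≈ 2.833, RHS = ln(6) + ln(11) ≈ 4.19), but it's lexicographically larger.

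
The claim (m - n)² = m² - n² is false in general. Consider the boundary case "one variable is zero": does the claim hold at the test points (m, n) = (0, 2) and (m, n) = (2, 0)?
At (0, 2): LHS = 4 ≠ RHS = -4
At (2, 0): LHS = 4, RHS = 4 → equal

Answer: Only at (2, 0)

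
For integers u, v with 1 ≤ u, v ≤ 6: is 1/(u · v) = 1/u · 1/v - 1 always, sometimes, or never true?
Never true

The claim fails for every pair in the range. For instance at (u, v) = (2, 4): LHS = 1/8, RHS = -7/8.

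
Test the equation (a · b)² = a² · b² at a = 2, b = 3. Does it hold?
Substituting a = 2, b = 3:

LHS = (2 · 3)² = 36
RHS = 2² · 3² = 36

LHS = RHS, so the equation holds at this point.

Answer: Holds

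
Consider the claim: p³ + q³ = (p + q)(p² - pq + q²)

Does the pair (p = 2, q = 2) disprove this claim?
No

Substituting p = 2, q = 2:
LHS = 2³ + 2³ = 16
RHS = (2 + 2)(2² - 2·2 + 2²) = 16

The sides agree, so this pair does not disprove the claim.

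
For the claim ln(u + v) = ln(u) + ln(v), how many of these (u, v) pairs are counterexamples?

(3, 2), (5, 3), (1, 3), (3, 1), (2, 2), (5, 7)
5

Testing each pair:
(3, 2): LHS = ln(5) ≈ 1.609, RHS = ln(2) + ln(3) ≈ 1.792 → counterexample
(5, 3): LHS = ln(8) ≈ 2.079, RHS = ln(3) + ln(5) ≈ 2.708 → counterexample
(1, 3): LHS = ln(4) ≈ 1.386, RHS = ln(3) ≈ 1.099 → counterexample
(3, 1): LHS = ln(4) ≈ 1.386, RHS = ln(3) ≈ 1.099 → counterexample
(2, 2): LHS = ln(4) ≈ 1.386, RHS = 2·ln(2) ≈ 1.386 → satisfies claim
(5, 7): LHS = ln(12) ≈ 2.485, RHS = ln(5) + ln(7) ≈ 3.555 → counterexample

That makes 5 counterexamples.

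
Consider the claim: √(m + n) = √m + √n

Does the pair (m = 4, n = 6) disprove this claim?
Yes

Substituting m = 4, n = 6:
LHS = √(4 + 6) = √(10) ≈ 3.162
RHS = √4 + √6 = 2 + √(6) ≈ 4.449

Since LHS ≠ RHS, this pair disproves the claim.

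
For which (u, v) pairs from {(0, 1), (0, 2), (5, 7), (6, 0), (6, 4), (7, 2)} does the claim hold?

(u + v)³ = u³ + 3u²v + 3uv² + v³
All pairs

Testing each pair:
(0, 1): LHS = 1, RHS = 1 → holds
(0, 2): LHS = 8, RHS = 8 → holds
(5, 7): LHS = 1728, RHS = 1728 → holds
(6, 0): LHS = 216, RHS = 216 → holds
(6, 4): LHS = 1000, RHS = 1000 → holds
(7, 2): LHS = 729, RHS = 729 → holds

Every pair satisfies the claim.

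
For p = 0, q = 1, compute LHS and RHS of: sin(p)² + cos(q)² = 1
LHS = sin(0)² + cos(1)² = cos(1)² ≈ 0.2919
RHS = 1

LHS ≠ RHS (they differ by about 0.7081), so the equation does not hold here.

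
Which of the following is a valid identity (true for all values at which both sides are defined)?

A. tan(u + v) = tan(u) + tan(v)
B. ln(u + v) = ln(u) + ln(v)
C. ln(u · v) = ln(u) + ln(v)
A: fails at (3, 4) — LHS = tan(7) ≈ 0.8714, RHS = tan(3) + tan(4) ≈ 1.015.
B: fails at (4, 5) — LHS = ln(9) ≈ 2.197, RHS = ln(4) + ln(5) ≈ 2.996.
C: holds — e.g. at (2, 7), both sides equal ln(14) ≈ 2.639.

Answer: C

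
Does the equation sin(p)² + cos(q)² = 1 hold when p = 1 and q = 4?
Substituting p = 1, q = 4:

LHS = sin(1)² + cos(4)² ≈ 1.135
RHS = 1

LHS ≠ RHS, so the equation does not hold at this point.

Answer: Fails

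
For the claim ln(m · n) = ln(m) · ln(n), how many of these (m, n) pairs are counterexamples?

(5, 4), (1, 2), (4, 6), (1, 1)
3

Testing each pair:
(5, 4): LHS = ln(20) ≈ 2.996, RHS = ln(4)·ln(5) ≈ 2.231 → counterexample
(1, 2): LHS = ln(2) ≈ 0.6931, RHS = 0 → counterexample
(4, 6): LHS = ln(24) ≈ 3.178, RHS = ln(4)·ln(6) ≈ 2.484 → counterexample
(1, 1): LHS = 0, RHS = 0 → satisfies claim

That makes 3 counterexamples.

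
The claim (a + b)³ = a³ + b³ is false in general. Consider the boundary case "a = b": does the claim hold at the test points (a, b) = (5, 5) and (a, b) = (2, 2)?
At (5, 5): LHS = 1000 ≠ RHS = 250
At (2, 2): LHS = 64 ≠ RHS = 16

Answer: No, fails at both test points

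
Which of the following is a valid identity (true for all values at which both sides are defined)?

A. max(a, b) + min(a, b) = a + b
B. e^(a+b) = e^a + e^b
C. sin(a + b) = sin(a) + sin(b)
A

A: holds — e.g. at (5, 5), both sides equal 10.
B: fails at (2, 5) — LHS = e^7 ≈ 1097, RHS = e^2 + e^5 ≈ 155.8.
C: fails at (3, 5) — LHS = sin(8) ≈ 0.9894, RHS = sin(5) + sin(3) ≈ -0.8178.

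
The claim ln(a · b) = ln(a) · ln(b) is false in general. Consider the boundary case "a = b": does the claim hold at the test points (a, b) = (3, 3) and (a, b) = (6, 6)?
At (3, 3): LHS = ln(9) ≈ 2.197 ≠ RHS = ln(3)² ≈ 1.207
At (6, 6): LHS = ln(36) ≈ 3.584 ≠ RHS = ln(6)² ≈ 3.21

Answer: No, fails at both test points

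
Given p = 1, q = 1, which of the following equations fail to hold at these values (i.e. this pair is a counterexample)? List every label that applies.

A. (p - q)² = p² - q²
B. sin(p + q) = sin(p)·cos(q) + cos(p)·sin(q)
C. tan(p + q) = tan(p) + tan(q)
C

Evaluating each claim at the given values:
A. LHS = 0, RHS = 0 → holds here (LHS = RHS)
B. LHS = sin(2) ≈ 0.9093, RHS = 2·sin(1)·cos(1) ≈ 0.9093 → holds here (LHS = RHS)
C. LHS = tan(2) ≈ -2.185, RHS = 2·tan(1) ≈ 3.115 → fails here (LHS ≠ RHS)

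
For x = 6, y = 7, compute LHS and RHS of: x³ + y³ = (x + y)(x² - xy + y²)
LHS = 6³ + 7³ = 559
RHS = (6 + 7)(6² - 6·7 + 7²) = 559

LHS = RHS: the two sides agree.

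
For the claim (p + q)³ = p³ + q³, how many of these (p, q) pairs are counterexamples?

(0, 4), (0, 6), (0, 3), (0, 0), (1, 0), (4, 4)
Testing each pair:
(0, 4): LHS = 64, RHS = 64 → satisfies claim
(0, 6): LHS = 216, RHS = 216 → satisfies claim
(0, 3): LHS = 27, RHS = 27 → satisfies claim
(0, 0): LHS = 0, RHS = 0 → satisfies claim
(1, 0): LHS = 1, RHS = 1 → satisfies claim
(4, 4): LHS = 512, RHS = 128 → counterexample

That makes 1 counterexample.

Answer: 1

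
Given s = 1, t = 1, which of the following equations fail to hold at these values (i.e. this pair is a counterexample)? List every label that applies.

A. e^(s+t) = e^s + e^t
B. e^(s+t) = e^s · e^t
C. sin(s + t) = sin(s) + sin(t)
A, C

Evaluating each claim at the given values:
A. LHS = e^2 ≈ 7.389, RHS = 2·e ≈ 5.437 → fails here (LHS ≠ RHS)
B. LHS = e^2 ≈ 7.389, RHS = e^2 ≈ 7.389 → holds here (LHS = RHS)
C. LHS = sin(2) ≈ 0.9093, RHS = 2·sin(1) ≈ 1.683 → fails here (LHS ≠ RHS)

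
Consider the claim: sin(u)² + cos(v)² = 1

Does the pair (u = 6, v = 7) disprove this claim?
Substituting u = 6, v = 7:
LHS = sin(6)² + cos(7)² ≈ 0.6464
RHS = 1

Since LHS ≠ RHS, this pair disproves the claim.

Answer: Yes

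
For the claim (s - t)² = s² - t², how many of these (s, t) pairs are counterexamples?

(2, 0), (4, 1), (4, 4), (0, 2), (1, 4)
Testing each pair:
(2, 0): LHS = 4, RHS = 4 → satisfies claim
(4, 1): LHS = 9, RHS = 15 → counterexample
(4, 4): LHS = 0, RHS = 0 → satisfies claim
(0, 2): LHS = 4, RHS = -4 → counterexample
(1, 4): LHS = 9, RHS = -15 → counterexample

That makes 3 counterexamples.

Answer: 3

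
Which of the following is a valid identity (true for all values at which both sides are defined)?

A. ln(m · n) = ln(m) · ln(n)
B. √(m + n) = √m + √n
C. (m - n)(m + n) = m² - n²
C

A: fails at (4, 6) — LHS = ln(24) ≈ 3.178, RHS = ln(4)·ln(6) ≈ 2.484.
B: fails at (1, 3) — LHS = 2, RHS = 1 + √(3) ≈ 2.732.
C: holds — e.g. at (2, 4), both sides equal -12.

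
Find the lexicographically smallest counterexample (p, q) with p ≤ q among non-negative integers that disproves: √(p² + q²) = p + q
Substituting (1, 1) into the claim:
LHS = √(1² + 1²) = √(2) ≈ 1.414
RHS = 1 + 1 = 2

Since LHS ≠ RHS, this pair disproves the claim, and no lexicographically smaller pair (p ≤ q, non-negative integers) does.

For instance (3, 7) is also a counterexample (LHS = √(58) ≈ 7.616, RHS = 10), but it's lexicographically larger.

Answer: (p, q) = (1, 1)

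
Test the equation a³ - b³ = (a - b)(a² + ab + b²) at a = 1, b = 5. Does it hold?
Substituting a = 1, b = 5:

LHS = 1³ - 5³ = -124
RHS = (1 - 5)(1² + 1·5 + 5²) = -124

LHS = RHS, so the equation holds at this point.

Answer: Holds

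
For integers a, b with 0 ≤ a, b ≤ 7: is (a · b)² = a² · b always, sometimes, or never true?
Sometimes true

It holds at (a, b) = (0, 0) (both sides equal 0), but fails at (a, b) = (3, 2) (LHS = 36, RHS = 18).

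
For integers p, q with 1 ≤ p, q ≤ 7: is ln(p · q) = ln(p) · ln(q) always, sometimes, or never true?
It holds at (p, q) = (1, 1) (both sides equal 0), but fails at (p, q) = (2, 6) (LHS = ln(12) ≈ 2.485, RHS = ln(2)·ln(6) ≈ 1.242).

Answer: Sometimes true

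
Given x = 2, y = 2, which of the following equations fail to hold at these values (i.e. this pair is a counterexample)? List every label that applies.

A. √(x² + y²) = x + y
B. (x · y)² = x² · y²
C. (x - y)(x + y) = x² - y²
A

Evaluating each claim at the given values:
A. LHS = 2·√(2) ≈ 2.828, RHS = 4 → fails here (LHS ≠ RHS)
B. LHS = 16, RHS = 16 → holds here (LHS = RHS)
C. LHS = 0, RHS = 0 → holds here (LHS = RHS)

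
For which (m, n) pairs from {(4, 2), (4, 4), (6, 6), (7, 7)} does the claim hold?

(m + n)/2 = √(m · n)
(4, 4), (6, 6), (7, 7)

Testing each pair:
(4, 2): LHS = 3, RHS = 2·√(2) ≈ 2.828 → fails
(4, 4): LHS = 4, RHS = 4 → holds
(6, 6): LHS = 6, RHS = 6 → holds
(7, 7): LHS = 7, RHS = 7 → holds

3 of 4 pairs satisfy the claim.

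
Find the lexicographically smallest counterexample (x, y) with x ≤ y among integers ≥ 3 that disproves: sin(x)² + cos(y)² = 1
(x, y) = (3, 4)

At (3, 3): both sides equal 1, so it holds there.

Substituting (3, 4) into the claim:
LHS = sin(3)² + cos(4)² ≈ 0.4472
RHS = 1

Since LHS ≠ RHS, this pair disproves the claim, and no lexicographically smaller pair (x ≤ y, integers ≥ 3) does.

For instance (6, 8) is also a counterexample (LHS = cos(8)² + sin(6)² ≈ 0.09924, RHS = 1), but it's lexicographically larger.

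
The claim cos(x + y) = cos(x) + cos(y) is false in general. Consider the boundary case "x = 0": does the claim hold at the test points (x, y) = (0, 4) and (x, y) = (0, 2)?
At (0, 4): LHS = cos(4) ≈ -0.6536 ≠ RHS = cos(4) + 1 ≈ 0.3464
At (0, 2): LHS = cos(2) ≈ -0.4161 ≠ RHS = cos(2) + 1 ≈ 0.5839

Answer: No, fails at both test points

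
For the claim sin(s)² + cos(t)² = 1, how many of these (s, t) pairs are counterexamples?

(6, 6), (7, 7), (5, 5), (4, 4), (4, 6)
Testing each pair:
(6, 6): LHS = sin(6)² + cos(6)² = 1, RHS = 1 → satisfies claim
(7, 7): LHS = sin(7)² + cos(7)² = 1, RHS = 1 → satisfies claim
(5, 5): LHS = cos(5)² + sin(5)² = 1, RHS = 1 → satisfies claim
(4, 4): LHS = cos(4)² + sin(4)² = 1, RHS = 1 → satisfies claim
(4, 6): LHS = sin(4)² + cos(6)² ≈ 1.495, RHS = 1 → counterexample

That makes 1 counterexample.

Answer: 1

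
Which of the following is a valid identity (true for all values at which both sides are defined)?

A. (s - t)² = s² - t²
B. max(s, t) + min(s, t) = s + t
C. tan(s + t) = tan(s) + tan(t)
B

A: fails at (3, 7) — LHS = 16, RHS = -40.
B: holds — e.g. at (3, 4), both sides equal 7.
C: fails at (4, 5) — LHS = tan(9) ≈ -0.4523, RHS = tan(5) + tan(4) ≈ -2.223.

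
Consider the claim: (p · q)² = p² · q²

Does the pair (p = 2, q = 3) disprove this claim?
No

Substituting p = 2, q = 3:
LHS = (2 · 3)² = 36
RHS = 2² · 3² = 36

The sides agree, so this pair does not disprove the claim.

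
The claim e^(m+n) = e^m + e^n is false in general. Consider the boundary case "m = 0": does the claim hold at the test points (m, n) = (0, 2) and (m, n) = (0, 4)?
At (0, 2): LHS = e^2 ≈ 7.389 ≠ RHS = 1 + e^2 ≈ 8.389
At (0, 4): LHS = e^4 ≈ 54.6 ≠ RHS = 1 + e^4 ≈ 55.6

Answer: No, fails at both test points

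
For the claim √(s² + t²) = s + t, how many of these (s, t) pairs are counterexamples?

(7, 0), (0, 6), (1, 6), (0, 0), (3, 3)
2

Testing each pair:
(7, 0): LHS = 7, RHS = 7 → satisfies claim
(0, 6): LHS = 6, RHS = 6 → satisfies claim
(1, 6): LHS = √(37) ≈ 6.083, RHS = 7 → counterexample
(0, 0): LHS = 0, RHS = 0 → satisfies claim
(3, 3): LHS = 3·√(2) ≈ 4.243, RHS = 6 → counterexample

That makes 2 counterexamples.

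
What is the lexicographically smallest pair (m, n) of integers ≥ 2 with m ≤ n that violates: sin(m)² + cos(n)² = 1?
At (2, 2): both sides equal 1, so it holds there.

Substituting (2, 3) into the claim:
LHS = sin(2)² + cos(3)² ≈ 1.807
RHS = 1

Since LHS ≠ RHS, this pair disproves the claim, and no lexicographically smaller pair (m ≤ n, integers ≥ 2) does.

For instance (7, 9) is also a counterexample (LHS = sin(7)² + cos(9)² ≈ 1.262, RHS = 1), but it's lexicographically larger.

Answer: (m, n) = (2, 3)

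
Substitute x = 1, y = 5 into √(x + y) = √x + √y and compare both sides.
LHS = √(1 + 5) = √(6) ≈ 2.449
RHS = √1 + √5 = 1 + √(5) ≈ 3.236

LHS ≠ RHS (they differ by about 0.7866), so the equation does not hold here.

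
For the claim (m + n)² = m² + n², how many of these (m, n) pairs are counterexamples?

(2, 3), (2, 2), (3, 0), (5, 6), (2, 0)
Testing each pair:
(2, 3): LHS = 25, RHS = 13 → counterexample
(2, 2): LHS = 16, RHS = 8 → counterexample
(3, 0): LHS = 9, RHS = 9 → satisfies claim
(5, 6): LHS = 121, RHS = 61 → counterexample
(2, 0): LHS = 4, RHS = 4 → satisfies claim

That makes 3 counterexamples.

Answer: 3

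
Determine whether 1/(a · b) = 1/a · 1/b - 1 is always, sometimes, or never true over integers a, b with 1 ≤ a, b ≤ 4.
The claim fails for every pair in the range. For instance at (a, b) = (4, 1): LHS = 1/4, RHS = -3/4.

Answer: Never true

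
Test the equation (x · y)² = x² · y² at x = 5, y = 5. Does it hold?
Substituting x = 5, y = 5:

LHS = (5 · 5)² = 625
RHS = 5² · 5² = 625

LHS = RHS, so the equation holds at this point.

Answer: Holds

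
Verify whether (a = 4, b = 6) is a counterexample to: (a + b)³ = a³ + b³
Substituting a = 4, b = 6:
LHS = (4 + 6)³ = 1000
RHS = 4³ + 6³ = 280

Since LHS ≠ RHS, this pair disproves the claim.

Answer: Yes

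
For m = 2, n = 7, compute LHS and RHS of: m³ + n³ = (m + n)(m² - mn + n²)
LHS = 2³ + 7³ = 351
RHS = (2 + 7)(2² - 2·7 + 7²) = 351

LHS = RHS: the two sides agree.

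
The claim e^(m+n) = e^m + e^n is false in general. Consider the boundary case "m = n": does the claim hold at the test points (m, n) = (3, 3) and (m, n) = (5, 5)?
No, fails at both test points

At (3, 3): LHS = e^6 ≈ 403.4 ≠ RHS = 2·e^3 ≈ 40.17
At (5, 5): LHS = e^10 ≈ 22026.5 ≠ RHS = 2·e^5 ≈ 296.8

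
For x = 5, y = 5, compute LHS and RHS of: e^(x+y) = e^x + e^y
LHS = e^(5+5) = e^10 ≈ 22026.5
RHS = e^5 + e^5 = 2·e^5 ≈ 296.8

LHS ≠ RHS (they differ by about 21729.6), so the equation does not hold here.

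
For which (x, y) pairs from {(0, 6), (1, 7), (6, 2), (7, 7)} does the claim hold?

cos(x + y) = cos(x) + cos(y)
None

Testing each pair:
(0, 6): LHS = cos(6) ≈ 0.9602, RHS = cos(6) + 1 ≈ 1.96 → fails
(1, 7): LHS = cos(8) ≈ -0.1455, RHS = cos(1) + cos(7) ≈ 1.294 → fails
(6, 2): LHS = cos(8) ≈ -0.1455, RHS = cos(2) + cos(6) ≈ 0.544 → fails
(7, 7): LHS = cos(14) ≈ 0.1367, RHS = 2·cos(7) ≈ 1.508 → fails

No pair satisfies the claim.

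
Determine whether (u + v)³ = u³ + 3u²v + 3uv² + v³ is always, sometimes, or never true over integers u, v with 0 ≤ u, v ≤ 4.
Always true

The identity holds for every pair in the range. For instance at (u, v) = (1, 2): both sides equal 27.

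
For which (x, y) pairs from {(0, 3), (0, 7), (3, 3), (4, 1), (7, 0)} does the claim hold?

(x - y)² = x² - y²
Testing each pair:
(0, 3): LHS = 9, RHS = -9 → fails
(0, 7): LHS = 49, RHS = -49 → fails
(3, 3): LHS = 0, RHS = 0 → holds
(4, 1): LHS = 9, RHS = 15 → fails
(7, 0): LHS = 49, RHS = 49 → holds

2 of 5 pairs satisfy the claim.

Answer: (3, 3), (7, 0)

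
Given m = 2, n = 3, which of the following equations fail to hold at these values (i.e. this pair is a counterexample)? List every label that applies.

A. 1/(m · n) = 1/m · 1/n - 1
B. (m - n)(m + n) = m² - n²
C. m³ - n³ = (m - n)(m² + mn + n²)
Evaluating each claim at the given values:
A. LHS = 1/6, RHS = -5/6 → fails here (LHS ≠ RHS)
B. LHS = -5, RHS = -5 → holds here (LHS = RHS)
C. LHS = -19, RHS = -19 → holds here (LHS = RHS)

Answer: A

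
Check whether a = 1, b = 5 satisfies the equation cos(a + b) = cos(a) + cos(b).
Fails

Substituting a = 1, b = 5:

LHS = cos(1 + 5) = cos(6) ≈ 0.9602
RHS = cos(1) + cos(5) ≈ 0.824

LHS ≠ RHS, so the equation does not hold at this point.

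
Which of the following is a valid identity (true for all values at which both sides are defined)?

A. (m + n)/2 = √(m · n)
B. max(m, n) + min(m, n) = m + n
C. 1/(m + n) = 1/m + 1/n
A: fails at (1, 3) — LHS = 2, RHS = √(3) ≈ 1.732.
B: holds — e.g. at (3, 5), both sides equal 8.
C: fails at (2, 5) — LHS = 1/7, RHS = 7/10.

Answer: B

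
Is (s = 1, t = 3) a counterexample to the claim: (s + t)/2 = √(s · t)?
Substituting s = 1, t = 3:
LHS = (1 + 3)/2 = 2
RHS = √(1 · 3) = √(3) ≈ 1.732

Since LHS ≠ RHS, this pair disproves the claim.

Answer: Yes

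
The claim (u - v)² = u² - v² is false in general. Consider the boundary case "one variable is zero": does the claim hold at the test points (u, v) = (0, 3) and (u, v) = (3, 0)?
Only at (3, 0)

At (0, 3): LHS = 9 ≠ RHS = -9
At (3, 0): LHS = 9, RHS = 9 → equal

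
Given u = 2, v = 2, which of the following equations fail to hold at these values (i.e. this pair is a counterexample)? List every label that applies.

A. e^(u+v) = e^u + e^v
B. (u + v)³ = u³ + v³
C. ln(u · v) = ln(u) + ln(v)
A, B

Evaluating each claim at the given values:
A. LHS = e^4 ≈ 54.6, RHS = 2·e^2 ≈ 14.78 → fails here (LHS ≠ RHS)
B. LHS = 64, RHS = 16 → fails here (LHS ≠ RHS)
C. LHS = ln(4) ≈ 1.386, RHS = 2·ln(2) ≈ 1.386 → holds here (LHS = RHS)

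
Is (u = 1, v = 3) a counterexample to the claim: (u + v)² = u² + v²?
Substituting u = 1, v = 3:
LHS = (1 + 3)² = 16
RHS = 1² + 3² = 10

Since LHS ≠ RHS, this pair disproves the claim.

Answer: Yes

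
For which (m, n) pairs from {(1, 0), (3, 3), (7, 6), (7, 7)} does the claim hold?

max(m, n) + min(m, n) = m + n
All pairs

Testing each pair:
(1, 0): LHS = 1, RHS = 1 → holds
(3, 3): LHS = 6, RHS = 6 → holds
(7, 6): LHS = 13, RHS = 13 → holds
(7, 7): LHS = 14, RHS = 14 → holds

Every pair satisfies the claim.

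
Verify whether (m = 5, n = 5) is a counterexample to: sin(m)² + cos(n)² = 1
No

Substituting m = 5, n = 5:
LHS = sin(5)² + cos(5)² = 1
RHS = 1

The sides agree, so this pair does not disprove the claim.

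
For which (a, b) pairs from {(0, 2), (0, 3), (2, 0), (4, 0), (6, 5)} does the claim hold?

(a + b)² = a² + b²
Testing each pair:
(0, 2): LHS = 4, RHS = 4 → holds
(0, 3): LHS = 9, RHS = 9 → holds
(2, 0): LHS = 4, RHS = 4 → holds
(4, 0): LHS = 16, RHS = 16 → holds
(6, 5): LHS = 121, RHS = 61 → fails

4 of 5 pairs satisfy the claim.

Answer: (0, 2), (0, 3), (2, 0), (4, 0)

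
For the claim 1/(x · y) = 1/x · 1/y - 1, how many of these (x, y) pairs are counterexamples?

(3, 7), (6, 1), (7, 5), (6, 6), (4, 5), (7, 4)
Testing each pair:
(3, 7): LHS = 1/21, RHS = -20/21 → counterexample
(6, 1): LHS = 1/6, RHS = -5/6 → counterexample
(7, 5): LHS = 1/35, RHS = -34/35 → counterexample
(6, 6): LHS = 1/36, RHS = -35/36 → counterexample
(4, 5): LHS = 1/20, RHS = -19/20 → counterexample
(7, 4): LHS = 1/28, RHS = -27/28 → counterexample

That makes 6 counterexamples.

Answer: 6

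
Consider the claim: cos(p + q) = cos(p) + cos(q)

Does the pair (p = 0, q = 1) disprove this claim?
Yes

Substituting p = 0, q = 1:
LHS = cos(0 + 1) = cos(1) ≈ 0.5403
RHS = cos(0) + cos(1) = cos(1) + 1 ≈ 1.54

Since LHS ≠ RHS, this pair disproves the claim.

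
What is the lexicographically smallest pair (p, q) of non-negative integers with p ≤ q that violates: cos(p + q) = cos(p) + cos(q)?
(p, q) = (0, 0)

Substituting (0, 0) into the claim:
LHS = cos(0 + 0) = 1
RHS = cos(0) + cos(0) = 2

Since LHS ≠ RHS, this pair disproves the claim, and no lexicographically smaller pair (p ≤ q, non-negative integers) does.

For instance (5, 7) is also a counterexample (LHS = cos(12) ≈ 0.8439, RHS = cos(5) + cos(7) ≈ 1.038), but it's lexicographically larger.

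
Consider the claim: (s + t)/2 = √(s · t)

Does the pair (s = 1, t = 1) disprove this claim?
Substituting s = 1, t = 1:
LHS = (1 + 1)/2 = 1
RHS = √(1 · 1) = 1

The sides agree, so this pair does not disprove the claim.

Answer: No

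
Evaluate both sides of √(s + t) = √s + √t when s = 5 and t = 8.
LHS = √(5 + 8) = √(13) ≈ 3.606
RHS = √5 + √8 = √(5) + 2·√(2) ≈ 5.064

LHS ≠ RHS (they differ by about 1.459), so the equation does not hold here.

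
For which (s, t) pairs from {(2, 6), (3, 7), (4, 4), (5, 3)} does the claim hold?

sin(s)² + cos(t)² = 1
Testing each pair:
(2, 6): LHS = sin(2)² + cos(6)² ≈ 1.749, RHS = 1 → fails
(3, 7): LHS = sin(3)² + cos(7)² ≈ 0.5883, RHS = 1 → fails
(4, 4): LHS = cos(4)² + sin(4)² = 1, RHS = 1 → holds
(5, 3): LHS = sin(5)² + cos(3)² ≈ 1.9, RHS = 1 → fails

1 of 4 pairs satisfies the claim.

Answer: (4, 4)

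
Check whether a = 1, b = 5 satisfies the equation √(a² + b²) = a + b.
Substituting a = 1, b = 5:

LHS = √(1² + 5²) = √(26) ≈ 5.099
RHS = 1 + 5 = 6

LHS ≠ RHS, so the equation does not hold at this point.

Answer: Fails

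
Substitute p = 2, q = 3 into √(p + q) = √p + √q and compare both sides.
LHS = √(2 + 3) = √(5) ≈ 2.236
RHS = √2 + √3 = √(2) + √(3) ≈ 3.146

LHS ≠ RHS (they differ by about 0.9102), so the equation does not hold here.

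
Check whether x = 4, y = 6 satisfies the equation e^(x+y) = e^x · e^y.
Substituting x = 4, y = 6:

LHS = e^(4+6) = e^10 ≈ 22026.5
RHS = e^4 · e^6 = e^10 ≈ 22026.5

LHS = RHS, so the equation holds at this point.

Answer: Holds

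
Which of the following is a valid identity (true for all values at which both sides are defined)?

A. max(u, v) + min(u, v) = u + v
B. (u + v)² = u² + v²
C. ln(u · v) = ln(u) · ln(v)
A

A: holds — e.g. at (3, 3), both sides equal 6.
B: fails at (4, 6) — LHS = 100, RHS = 52.
C: fails at (5, 8) — LHS = ln(40) ≈ 3.689, RHS = ln(5)·ln(8) ≈ 3.347.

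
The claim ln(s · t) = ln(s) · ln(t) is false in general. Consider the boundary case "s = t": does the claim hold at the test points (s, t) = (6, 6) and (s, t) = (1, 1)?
Only at (1, 1)

At (6, 6): LHS = ln(36) ≈ 3.584 ≠ RHS = ln(6)² ≈ 3.21
At (1, 1): LHS = 0, RHS = 0 → equal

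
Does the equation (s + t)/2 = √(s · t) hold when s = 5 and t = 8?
Substituting s = 5, t = 8:

LHS = (5 + 8)/2 = 13/2
RHS = √(5 · 8) = 2·√(10) ≈ 6.325

LHS ≠ RHS, so the equation does not hold at this point.

Answer: Fails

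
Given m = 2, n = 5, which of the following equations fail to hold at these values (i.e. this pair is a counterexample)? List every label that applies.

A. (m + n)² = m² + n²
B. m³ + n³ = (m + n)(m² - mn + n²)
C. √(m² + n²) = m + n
Evaluating each claim at the given values:
A. LHS = 49, RHS = 29 → fails here (LHS ≠ RHS)
B. LHS = 133, RHS = 133 → holds here (LHS = RHS)
C. LHS = √(29) ≈ 5.385, RHS = 7 → fails here (LHS ≠ RHS)

Answer: A, C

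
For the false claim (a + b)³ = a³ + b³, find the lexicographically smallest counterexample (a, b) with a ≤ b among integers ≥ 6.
Substituting (6, 6) into the claim:
LHS = (6 + 6)³ = 1728
RHS = 6³ + 6³ = 432

Since LHS ≠ RHS, this pair disproves the claim, and no lexicographically smaller pair (a ≤ b, integers ≥ 6) does.

For instance (10, 11) is also a counterexample (LHS = 9261, RHS = 2331), but it's lexicographically larger.

Answer: (a, b) = (6, 6)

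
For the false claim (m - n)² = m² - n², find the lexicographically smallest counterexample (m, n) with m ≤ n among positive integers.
At (1, 1): both sides equal 0, so it holds there.

Substituting (1, 2) into the claim:
LHS = (1 - 2)² = 1
RHS = 1² - 2² = -3

Since LHS ≠ RHS, this pair disproves the claim, and no lexicographically smaller pair (m ≤ n, positive integers) does.

For instance (7, 8) is also a counterexample (LHS = 1, RHS = -15), but it's lexicographically larger.

Answer: (m, n) = (1, 2)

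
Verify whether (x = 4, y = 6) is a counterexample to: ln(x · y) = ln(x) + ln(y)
Substituting x = 4, y = 6:
LHS = ln(4 · 6) = ln(24) ≈ 3.178
RHS = ln(4) + ln(6) ≈ 3.178

The sides agree, so this pair does not disprove the claim.

Answer: No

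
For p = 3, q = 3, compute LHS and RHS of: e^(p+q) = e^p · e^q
LHS = e^(3+3) = e^6 ≈ 403.4
RHS = e^3 · e^3 = e^6 ≈ 403.4

LHS = RHS: the two sides agree.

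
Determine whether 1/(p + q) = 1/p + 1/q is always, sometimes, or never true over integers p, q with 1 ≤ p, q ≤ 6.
Never true

The claim fails for every pair in the range. For instance at (p, q) = (3, 2): LHS = 1/5, RHS = 5/6.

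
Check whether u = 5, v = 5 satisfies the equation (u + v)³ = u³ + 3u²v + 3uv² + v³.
Holds

Substituting u = 5, v = 5:

LHS = (5 + 5)³ = 1000
RHS = 5³ + 3·5²·5 + 3·5·5² + 5³ = 1000

LHS = RHS, so the equation holds at this point.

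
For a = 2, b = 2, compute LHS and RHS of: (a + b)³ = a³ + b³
LHS = (2 + 2)³ = 64
RHS = 2³ + 2³ = 16

LHS ≠ RHS, so the equation does not hold here.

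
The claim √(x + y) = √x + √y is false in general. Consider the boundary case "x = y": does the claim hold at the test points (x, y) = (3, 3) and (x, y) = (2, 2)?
No, fails at both test points

At (3, 3): LHS = √(6) ≈ 2.449 ≠ RHS = 2·√(3) ≈ 3.464
At (2, 2): LHS = 2 ≠ RHS = 2·√(2) ≈ 2.828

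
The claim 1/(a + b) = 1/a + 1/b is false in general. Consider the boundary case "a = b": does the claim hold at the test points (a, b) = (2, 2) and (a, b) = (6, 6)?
No, fails at both test points

At (2, 2): LHS = 1/4 ≠ RHS = 1
At (6, 6): LHS = 1/12 ≠ RHS = 1/3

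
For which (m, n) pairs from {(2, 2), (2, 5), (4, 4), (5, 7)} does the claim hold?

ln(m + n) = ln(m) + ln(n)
Testing each pair:
(2, 2): LHS = ln(4) ≈ 1.386, RHS = 2·ln(2) ≈ 1.386 → holds
(2, 5): LHS = ln(7) ≈ 1.946, RHS = ln(2) + ln(5) ≈ 2.303 → fails
(4, 4): LHS = ln(8) ≈ 2.079, RHS = 2·ln(4) ≈ 2.773 → fails
(5, 7): LHS = ln(12) ≈ 2.485, RHS = ln(5) + ln(7) ≈ 3.555 → fails

1 of 4 pairs satisfies the claim.

Answer: (2, 2)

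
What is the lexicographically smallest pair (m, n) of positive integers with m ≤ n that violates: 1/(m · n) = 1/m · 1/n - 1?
Substituting (1, 1) into the claim:
LHS = 1/(1 · 1) = 1
RHS = 1/1 · 1/1 - 1 = 0

Since LHS ≠ RHS, this pair disproves the claim, and no lexicographically smaller pair (m ≤ n, positive integers) does.

For instance (2, 4) is also a counterexample (LHS = 1/8, RHS = -7/8), but it's lexicographically larger.

Answer: (m, n) = (1, 1)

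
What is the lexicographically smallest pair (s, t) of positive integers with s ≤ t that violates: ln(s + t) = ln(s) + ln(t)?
(s, t) = (1, 1)

Substituting (1, 1) into the claim:
LHS = ln(1 + 1) = ln(2) ≈ 0.6931
RHS = ln(1) + ln(1) = 0

Since LHS ≠ RHS, this pair disproves the claim, and no lexicographically smaller pair (s ≤ t, positive integers) does.

For instance (4, 4) is also a counterexample (LHS = ln(8) ≈ 2.079, RHS = 2·ln(4) ≈ 2.773), but it's lexicographically larger.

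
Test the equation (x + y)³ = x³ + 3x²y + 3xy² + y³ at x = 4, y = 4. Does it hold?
Holds

Substituting x = 4, y = 4:

LHS = (4 + 4)³ = 512
RHS = 4³ + 3·4²·4 + 3·4·4² + 4³ = 512

LHS = RHS, so the equation holds at this point.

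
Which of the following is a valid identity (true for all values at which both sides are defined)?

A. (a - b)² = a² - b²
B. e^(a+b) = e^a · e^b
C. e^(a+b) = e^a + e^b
B

A: fails at (6, 7) — LHS = 1, RHS = -13.
B: holds — e.g. at (2, 2), both sides equal e^4 ≈ 54.6.
C: fails at (4, 6) — LHS = e^10 ≈ 22026.5, RHS = e^4 + e^6 ≈ 458.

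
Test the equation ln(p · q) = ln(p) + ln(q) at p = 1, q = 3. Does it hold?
Substituting p = 1, q = 3:

LHS = ln(1 · 3) = ln(3) ≈ 1.099
RHS = ln(1) + ln(3) = ln(3) ≈ 1.099

LHS = RHS, so the equation holds at this point.

Answer: Holds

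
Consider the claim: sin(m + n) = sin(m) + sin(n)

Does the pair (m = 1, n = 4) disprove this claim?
Yes

Substituting m = 1, n = 4:
LHS = sin(1 + 4) = sin(5) ≈ -0.9589
RHS = sin(1) + sin(4) ≈ 0.08467

Since LHS ≠ RHS, this pair disproves the claim.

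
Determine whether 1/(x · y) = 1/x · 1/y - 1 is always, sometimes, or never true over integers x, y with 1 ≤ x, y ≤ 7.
The claim fails for every pair in the range. For instance at (x, y) = (1, 2): LHS = 1/2, RHS = -1/2.

Answer: Never true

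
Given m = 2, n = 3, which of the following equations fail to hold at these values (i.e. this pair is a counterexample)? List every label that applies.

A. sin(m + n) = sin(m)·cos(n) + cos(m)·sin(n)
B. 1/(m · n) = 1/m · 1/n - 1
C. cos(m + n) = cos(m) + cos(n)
Evaluating each claim at the given values:
A. LHS = sin(5) ≈ -0.9589, RHS = sin(2)·cos(3) + sin(3)·cos(2) ≈ -0.9589 → holds here (LHS = RHS)
B. LHS = 1/6, RHS = -5/6 → fails here (LHS ≠ RHS)
C. LHS = cos(5) ≈ 0.2837, RHS = cos(3) + cos(2) ≈ -1.406 → fails here (LHS ≠ RHS)

Answer: B, C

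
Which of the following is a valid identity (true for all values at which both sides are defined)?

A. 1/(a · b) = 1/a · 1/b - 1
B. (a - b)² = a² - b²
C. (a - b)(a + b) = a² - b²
C

A: fails at (6, 7) — LHS = 1/42, RHS = -41/42.
B: fails at (2, 3) — LHS = 1, RHS = -5.
C: holds — e.g. at (1, 2), both sides equal -3.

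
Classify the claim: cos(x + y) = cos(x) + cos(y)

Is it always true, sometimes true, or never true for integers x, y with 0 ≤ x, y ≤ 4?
The claim fails for every pair in the range. For instance at (x, y) = (1, 3): LHS = cos(4) ≈ -0.6536, RHS = cos(3) + cos(1) ≈ -0.4497.

Answer: Never true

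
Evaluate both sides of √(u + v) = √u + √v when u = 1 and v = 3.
LHS = √(1 + 3) = 2
RHS = √1 + √3 = 1 + √(3) ≈ 2.732

LHS ≠ RHS (they differ by about 0.7321), so the equation does not hold here.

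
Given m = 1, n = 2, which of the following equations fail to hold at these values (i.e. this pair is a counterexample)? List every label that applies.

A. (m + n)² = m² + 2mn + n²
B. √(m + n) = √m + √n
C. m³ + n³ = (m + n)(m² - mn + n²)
Evaluating each claim at the given values:
A. LHS = 9, RHS = 9 → holds here (LHS = RHS)
B. LHS = √(3) ≈ 1.732, RHS = 1 + √(2) ≈ 2.414 → fails here (LHS ≠ RHS)
C. LHS = 9, RHS = 9 → holds here (LHS = RHS)

Answer: B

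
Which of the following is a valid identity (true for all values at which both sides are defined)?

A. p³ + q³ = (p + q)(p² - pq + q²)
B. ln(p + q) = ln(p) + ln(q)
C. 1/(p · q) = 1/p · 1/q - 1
A: holds — e.g. at (1, 5), both sides equal 126.
B: fails at (1, 5) — LHS = ln(6) ≈ 1.792, RHS = ln(5) ≈ 1.609.
C: fails at (5, 8) — LHS = 1/40, RHS = -39/40.

Answer: A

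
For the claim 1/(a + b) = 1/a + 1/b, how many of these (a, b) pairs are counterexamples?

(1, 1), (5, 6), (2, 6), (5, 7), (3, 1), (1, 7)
Testing each pair:
(1, 1): LHS = 1/2, RHS = 2 → counterexample
(5, 6): LHS = 1/11, RHS = 11/30 → counterexample
(2, 6): LHS = 1/8, RHS = 2/3 → counterexample
(5, 7): LHS = 1/12, RHS = 12/35 → counterexample
(3, 1): LHS = 1/4, RHS = 4/3 → counterexample
(1, 7): LHS = 1/8, RHS = 8/7 → counterexample

That makes 6 counterexamples.

Answer: 6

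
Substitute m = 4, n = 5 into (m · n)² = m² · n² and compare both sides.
LHS = (4 · 5)² = 400
RHS = 4² · 5² = 400

LHS = RHS: the two sides agree.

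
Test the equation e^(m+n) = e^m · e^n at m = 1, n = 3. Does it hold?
Substituting m = 1, n = 3:

LHS = e^(1+3) = e^4 ≈ 54.6
RHS = e^1 · e^3 = e^4 ≈ 54.6

LHS = RHS, so the equation holds at this point.

Answer: Holds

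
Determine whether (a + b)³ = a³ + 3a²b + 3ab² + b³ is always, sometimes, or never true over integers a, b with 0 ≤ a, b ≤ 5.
The identity holds for every pair in the range. For instance at (a, b) = (5, 4): both sides equal 729.

Answer: Always true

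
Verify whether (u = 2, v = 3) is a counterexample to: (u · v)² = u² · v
Substituting u = 2, v = 3:
LHS = (2 · 3)² = 36
RHS = 2² · 3 = 12

Since LHS ≠ RHS, this pair disproves the claim.

Answer: Yes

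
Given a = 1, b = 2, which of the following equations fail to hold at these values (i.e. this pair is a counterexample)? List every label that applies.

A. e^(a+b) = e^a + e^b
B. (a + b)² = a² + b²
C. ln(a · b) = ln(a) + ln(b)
Evaluating each claim at the given values:
A. LHS = e^3 ≈ 20.09, RHS = e + e^2 ≈ 10.11 → fails here (LHS ≠ RHS)
B. LHS = 9, RHS = 5 → fails here (LHS ≠ RHS)
C. LHS = ln(2) ≈ 0.6931, RHS = ln(2) ≈ 0.6931 → holds here (LHS = RHS)

Answer: A, B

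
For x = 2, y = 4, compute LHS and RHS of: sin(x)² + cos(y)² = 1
LHS = sin(2)² + cos(4)² ≈ 1.254
RHS = 1

LHS ≠ RHS (they differ by about 0.2541), so the equation does not hold here.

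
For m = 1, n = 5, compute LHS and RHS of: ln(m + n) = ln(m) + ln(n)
LHS = ln(1 + 5) = ln(6) ≈ 1.792
RHS = ln(1) + ln(5) = ln(5) ≈ 1.609

LHS ≠ RHS (they differ by about 0.1823), so the equation does not hold here.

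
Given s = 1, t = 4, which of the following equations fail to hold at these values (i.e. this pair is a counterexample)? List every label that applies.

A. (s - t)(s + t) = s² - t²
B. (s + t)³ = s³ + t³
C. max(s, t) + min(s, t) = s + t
Evaluating each claim at the given values:
A. LHS = -15, RHS = -15 → holds here (LHS = RHS)
B. LHS = 125, RHS = 65 → fails here (LHS ≠ RHS)
C. LHS = 5, RHS = 5 → holds here (LHS = RHS)

Answer: B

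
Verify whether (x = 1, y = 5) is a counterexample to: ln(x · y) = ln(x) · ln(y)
Substituting x = 1, y = 5:
LHS = ln(1 · 5) = ln(5) ≈ 1.609
RHS = ln(1) · ln(5) = 0

Since LHS ≠ RHS, this pair disproves the claim.

Answer: Yes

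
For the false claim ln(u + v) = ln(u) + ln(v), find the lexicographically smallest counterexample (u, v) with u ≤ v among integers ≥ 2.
(u, v) = (2, 3)

Substituting (2, 3) into the claim:
LHS = ln(2 + 3) = ln(5) ≈ 1.609
RHS = ln(2) + ln(3) ≈ 1.792

Since LHS ≠ RHS, this pair disproves the claim, and no lexicographically smaller pair (u ≤ v, integers ≥ 2) does.

For instance (5, 7) is also a counterexample (LHS = ln(12) ≈ 2.485, RHS = ln(5) + ln(7) ≈ 3.555), but it's lexicographically larger.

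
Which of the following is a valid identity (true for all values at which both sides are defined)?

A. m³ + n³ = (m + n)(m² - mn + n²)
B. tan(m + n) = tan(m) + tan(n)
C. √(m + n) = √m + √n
A: holds — e.g. at (4, 6), both sides equal 280.
B: fails at (4, 4) — LHS = tan(8) ≈ -6.8, RHS = 2·tan(4) ≈ 2.316.
C: fails at (3, 3) — LHS = √(6) ≈ 2.449, RHS = 2·√(3) ≈ 3.464.

Answer: A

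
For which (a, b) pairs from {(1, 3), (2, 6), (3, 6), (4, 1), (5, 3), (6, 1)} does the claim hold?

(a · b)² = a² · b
Testing each pair:
(1, 3): LHS = 9, RHS = 3 → fails
(2, 6): LHS = 144, RHS = 24 → fails
(3, 6): LHS = 324, RHS = 54 → fails
(4, 1): LHS = 16, RHS = 16 → holds
(5, 3): LHS = 225, RHS = 75 → fails
(6, 1): LHS = 36, RHS = 36 → holds

2 of 6 pairs satisfy the claim.

Answer: (4, 1), (6, 1)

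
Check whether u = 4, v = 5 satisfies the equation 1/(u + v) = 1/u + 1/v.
Substituting u = 4, v = 5:

LHS = 1/(4 + 5) = 1/9
RHS = 1/4 + 1/5 = 9/20

LHS ≠ RHS, so the equation does not hold at this point.

Answer: Fails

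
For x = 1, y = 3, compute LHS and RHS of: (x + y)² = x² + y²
LHS = (1 + 3)² = 16
RHS = 1² + 3² = 10

LHS ≠ RHS, so the equation does not hold here.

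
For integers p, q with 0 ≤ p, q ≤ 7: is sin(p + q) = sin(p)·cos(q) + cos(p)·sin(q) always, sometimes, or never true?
Always true

The identity holds for every pair in the range. For instance at (p, q) = (3, 7): both sides equal sin(10) ≈ -0.544.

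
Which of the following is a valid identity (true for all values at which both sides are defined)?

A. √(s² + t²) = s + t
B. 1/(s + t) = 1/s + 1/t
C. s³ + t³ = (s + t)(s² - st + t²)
C

A: fails at (6, 7) — LHS = √(85) ≈ 9.22, RHS = 13.
B: fails at (5, 5) — LHS = 1/10, RHS = 2/5.
C: holds — e.g. at (2, 3), both sides equal 35.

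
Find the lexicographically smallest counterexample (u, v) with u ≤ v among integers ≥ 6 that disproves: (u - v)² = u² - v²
At (6, 6): both sides equal 0, so it holds there.

Substituting (6, 7) into the claim:
LHS = (6 - 7)² = 1
RHS = 6² - 7² = -13

Since LHS ≠ RHS, this pair disproves the claim, and no lexicographically smaller pair (u ≤ v, integers ≥ 6) does.

For instance (6, 11) is also a counterexample (LHS = 25, RHS = -85), but it's lexicographically larger.

Answer: (u, v) = (6, 7)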